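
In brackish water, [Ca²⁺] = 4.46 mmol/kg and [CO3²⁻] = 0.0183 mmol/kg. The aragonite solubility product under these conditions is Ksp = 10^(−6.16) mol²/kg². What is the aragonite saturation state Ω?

Ω = 0.118

Ksp = 10^(−6.16) = 6.918×10^-7
Ω = [Ca²⁺][CO3²⁻]/Ksp = (4.46×10^-3)(0.0183×10^-3) / 6.918×10^-7 = 0.118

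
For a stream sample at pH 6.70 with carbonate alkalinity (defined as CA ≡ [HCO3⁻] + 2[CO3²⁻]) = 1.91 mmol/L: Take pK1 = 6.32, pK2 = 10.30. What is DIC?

DIC = 2.71 mmol/L

CA = [HCO3⁻] + 2[CO3²⁻] = (α₁ + 2α₂)·DIC
At pH 6.70: [H⁺]/K1 = 10^-0.38 = 0.41687, K2/[H⁺] = 10^-3.60 = 0.00025119
α₁ = 1/(1 + 0.41687 + 0.00025119) = 1/1.4171 = 0.7057; α₂ = α₁·K2/[H⁺] = 0.0001773
α₁ + 2α₂ = 0.7060
DIC = CA / (α₁ + 2α₂) = 1.91 / 0.7060 = 2.71 mmol/L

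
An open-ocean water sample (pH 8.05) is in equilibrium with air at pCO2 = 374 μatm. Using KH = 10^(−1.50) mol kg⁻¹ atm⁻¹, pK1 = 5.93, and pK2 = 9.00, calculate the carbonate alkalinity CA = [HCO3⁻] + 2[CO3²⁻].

CA = 1.91 mmol/kg

[CO2*] = KH · pCO2 = 10^(−1.50) × 374×10^-6 = 1.183×10^-5 mol/kg
α₀ = 1/(1 + K1/[H⁺] + K1K2/[H⁺]²) = 1/(1 + 10^+2.12 + 10^+1.17) = 0.006774
DIC = [CO2*]/α₀ = 1.183×10^-5 / 0.006774 = 1.746 mmol/kg
CA = (α₁ + 2α₂)·DIC = (0.8930 + 2×0.1002) × 1.746 = 1.91 mmol/kg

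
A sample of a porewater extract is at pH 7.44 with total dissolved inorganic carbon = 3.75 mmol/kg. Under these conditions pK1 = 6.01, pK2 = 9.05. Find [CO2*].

[CO2*] = 0.131 mmol/kg

α₀ = 1 / (1 + K1/[H⁺] + K1K2/[H⁺]²) = 1 / (1 + 10^+1.43 + 10^-0.18)
   = 1 / (1 + 26.915 + 0.66069) = 1/28.576 = 0.03499
[CO2*] = α₀ × DIC = 0.03499 × 3.75 = 0.131 mmol/kg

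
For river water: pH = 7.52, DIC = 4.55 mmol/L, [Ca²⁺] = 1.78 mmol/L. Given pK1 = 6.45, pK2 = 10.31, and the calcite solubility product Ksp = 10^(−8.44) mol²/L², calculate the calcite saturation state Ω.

α₂ = 1 / (1 + [H⁺]/K2 + [H⁺]²/(K1K2)) = 1 / (1 + 10^+2.79 + 10^+1.72)
   = 1 / (1 + 616.60 + 52.481) = 1/670.08 = 0.001492
[CO3²⁻] = α₂ × DIC = 0.001492 × 4.55 = 0.006790 mmol/L = 6.790 μmol/L
Ksp = 10^(−8.44) = 3.631×10^-9
Ω = [Ca²⁺][CO3²⁻]/Ksp = (1.78×10^-3)(6.790×10^-6) / 3.631×10^-9 = 3.33

Ω = 3.33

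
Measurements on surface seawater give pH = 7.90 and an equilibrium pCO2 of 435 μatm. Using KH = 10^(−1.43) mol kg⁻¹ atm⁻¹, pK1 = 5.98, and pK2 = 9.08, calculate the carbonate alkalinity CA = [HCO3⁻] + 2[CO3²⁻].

CA = 1.52 mmol/kg

[CO2*] = KH · pCO2 = 10^(−1.43) × 435×10^-6 = 1.616×10^-5 mol/kg
α₀ = 1/(1 + K1/[H⁺] + K1K2/[H⁺]²) = 1/(1 + 10^+1.92 + 10^+0.74) = 0.01115
DIC = [CO2*]/α₀ = 1.616×10^-5 / 0.01115 = 1.449 mmol/kg
CA = (α₁ + 2α₂)·DIC = (0.9276 + 2×0.06128) × 1.449 = 1.52 mmol/kg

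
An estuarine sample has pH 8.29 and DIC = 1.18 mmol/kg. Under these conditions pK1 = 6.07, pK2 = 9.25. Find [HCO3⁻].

α₁ = 1 / (1 + [H⁺]/K1 + K2/[H⁺]) = 1 / (1 + 10^-2.22 + 10^-0.96)
   = 1 / (1 + 0.0060256 + 0.10965) = 1/1.1157 = 0.8963
[HCO3⁻] = α₁ × DIC = 0.8963 × 1.18 = 1.06 mmol/kg

[HCO3⁻] = 1.06 mmol/kg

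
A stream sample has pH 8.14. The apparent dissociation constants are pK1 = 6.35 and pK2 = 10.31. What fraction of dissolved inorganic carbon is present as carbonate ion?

α₂ = 0.00661

α₂ = 1 / (1 + [H⁺]/K2 + [H⁺]²/(K1K2)) = 1 / (1 + 10^+2.17 + 10^+0.38)
   = 1 / (1 + 147.91 + 2.3988) = 1/151.31 = 0.006609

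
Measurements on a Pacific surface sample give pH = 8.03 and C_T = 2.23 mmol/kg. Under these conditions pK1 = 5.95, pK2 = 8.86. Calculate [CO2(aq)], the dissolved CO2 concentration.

α₀ = 1 / (1 + K1/[H⁺] + K1K2/[H⁺]²) = 1 / (1 + 10^+2.08 + 10^+1.25)
   = 1 / (1 + 120.23 + 17.783) = 1/139.01 = 0.007194
[CO2*] = α₀ × DIC = 0.007194 × 2.23 = 0.0160 mmol/kg = 16.0 μmol/kg

[CO2*] = 16.0 μmol/kg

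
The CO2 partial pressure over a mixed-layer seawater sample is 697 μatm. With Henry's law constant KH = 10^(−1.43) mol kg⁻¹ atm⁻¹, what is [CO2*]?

KH = 10^(−1.43) = 3.715×10^-2 mol kg⁻¹ atm⁻¹
[CO2*] = KH · pCO2 = 3.715×10^-2 × 697×10^-6 atm = 2.59×10^-5 mol/kg

[CO2*] = 25.9 μmol/kg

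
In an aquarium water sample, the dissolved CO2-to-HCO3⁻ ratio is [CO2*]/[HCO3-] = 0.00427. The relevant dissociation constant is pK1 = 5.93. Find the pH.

pH = 8.30

From K1 = [H⁺][HCO3-]/[CO2*]:  pH = pK1 − log₁₀([CO2*]/[HCO3-])
log₁₀(0.00427) = -2.370
pH = 5.93 − (-2.370) = 8.30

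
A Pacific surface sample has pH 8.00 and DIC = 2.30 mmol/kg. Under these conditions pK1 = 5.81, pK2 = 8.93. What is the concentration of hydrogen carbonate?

α₁ = 1 / (1 + [H⁺]/K1 + K2/[H⁺]) = 1 / (1 + 10^-2.19 + 10^-0.93)
   = 1 / (1 + 0.0064565 + 0.11749) = 1/1.1239 = 0.8897
[HCO3⁻] = α₁ × DIC = 0.8897 × 2.30 = 2.05 mmol/kg

[HCO3⁻] = 2.05 mmol/kg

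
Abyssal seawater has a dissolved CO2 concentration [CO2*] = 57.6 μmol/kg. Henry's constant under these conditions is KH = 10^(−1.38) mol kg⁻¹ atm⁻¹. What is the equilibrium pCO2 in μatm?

KH = 10^(−1.38) = 4.169×10^-2 mol kg⁻¹ atm⁻¹
pCO2 = [CO2*]/KH = 57.6×10^-6 / 4.169×10^-2 = 1.38×10^-3 atm = 1380 μatm

pCO2 = 1380 μatm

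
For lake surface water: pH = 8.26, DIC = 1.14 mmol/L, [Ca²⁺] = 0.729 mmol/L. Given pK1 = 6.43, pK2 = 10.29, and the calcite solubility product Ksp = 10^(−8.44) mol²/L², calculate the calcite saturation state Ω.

Ω = 2.09

α₂ = 1 / (1 + [H⁺]/K2 + [H⁺]²/(K1K2)) = 1 / (1 + 10^+2.03 + 10^+0.20)
   = 1 / (1 + 107.15 + 1.5849) = 1/109.74 = 0.009113
[CO3²⁻] = α₂ × DIC = 0.009113 × 1.14 = 0.01039 mmol/L = 10.39 μmol/L
Ksp = 10^(−8.44) = 3.631×10^-9
Ω = [Ca²⁺][CO3²⁻]/Ksp = (0.729×10^-3)(1.039×10^-5) / 3.631×10^-9 = 2.09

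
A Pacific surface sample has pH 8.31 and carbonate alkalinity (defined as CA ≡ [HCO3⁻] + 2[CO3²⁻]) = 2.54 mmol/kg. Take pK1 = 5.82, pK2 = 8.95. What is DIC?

DIC = 2.15 mmol/kg

CA = [HCO3⁻] + 2[CO3²⁻] = (α₁ + 2α₂)·DIC
At pH 8.31: [H⁺]/K1 = 10^-2.49 = 0.0032359, K2/[H⁺] = 10^-0.64 = 0.22909
α₁ = 1/(1 + 0.0032359 + 0.22909) = 1/1.2323 = 0.8115; α₂ = α₁·K2/[H⁺] = 0.1859
α₁ + 2α₂ = 1.1833
DIC = CA / (α₁ + 2α₂) = 2.54 / 1.1833 = 2.15 mmol/kg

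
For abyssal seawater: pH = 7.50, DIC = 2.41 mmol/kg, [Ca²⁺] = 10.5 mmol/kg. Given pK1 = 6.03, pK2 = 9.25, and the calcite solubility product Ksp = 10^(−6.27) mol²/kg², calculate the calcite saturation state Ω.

Ω = 0.797

α₂ = 1 / (1 + [H⁺]/K2 + [H⁺]²/(K1K2)) = 1 / (1 + 10^+1.75 + 10^+0.28)
   = 1 / (1 + 56.234 + 1.9055) = 1/59.140 = 0.01691
[CO3²⁻] = α₂ × DIC = 0.01691 × 2.41 = 0.04075 mmol/kg
Ksp = 10^(−6.27) = 5.370×10^-7
Ω = [Ca²⁺][CO3²⁻]/Ksp = (10.5×10^-3)(4.075×10^-5) / 5.370×10^-7 = 0.797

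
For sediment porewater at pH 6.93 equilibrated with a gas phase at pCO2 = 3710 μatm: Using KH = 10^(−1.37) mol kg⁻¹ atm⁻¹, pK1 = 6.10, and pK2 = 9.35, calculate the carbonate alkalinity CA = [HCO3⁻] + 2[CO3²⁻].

CA = 1.08 mmol/kg

[CO2*] = KH · pCO2 = 10^(−1.37) × 3710×10^-6 = 1.583×10^-4 mol/kg
α₀ = 1/(1 + K1/[H⁺] + K1K2/[H⁺]²) = 1/(1 + 10^+0.83 + 10^-1.59) = 0.1284
DIC = [CO2*]/α₀ = 1.583×10^-4 / 0.1284 = 1.232 mmol/kg
CA = (α₁ + 2α₂)·DIC = (0.8683 + 2×0.003301) × 1.232 = 1.08 mmol/kg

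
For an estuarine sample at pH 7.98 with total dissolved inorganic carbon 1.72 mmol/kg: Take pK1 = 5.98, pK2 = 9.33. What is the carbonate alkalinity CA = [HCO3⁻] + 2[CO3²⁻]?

CA = [HCO3⁻] + 2[CO3²⁻] = (α₁ + 2α₂)·DIC
At pH 7.98: [H⁺]/K1 = 10^-2.00 = 0.010000, K2/[H⁺] = 10^-1.35 = 0.044668
α₁ = 1/(1 + 0.010000 + 0.044668) = 1/1.0547 = 0.9482; α₂ = α₁·K2/[H⁺] = 0.04235
α₁ + 2α₂ = 1.0329
CA = 1.0329 × 1.72 = 1.78 mmol/kg

CA = 1.78 mmol/kg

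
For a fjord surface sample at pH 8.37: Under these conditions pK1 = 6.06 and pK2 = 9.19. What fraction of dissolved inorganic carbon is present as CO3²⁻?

α₂ = 1 / (1 + [H⁺]/K2 + [H⁺]²/(K1K2)) = 1 / (1 + 10^+0.82 + 10^-1.49)
   = 1 / (1 + 6.6069 + 0.032359) = 1/7.6393 = 0.1309

α₂ = 0.131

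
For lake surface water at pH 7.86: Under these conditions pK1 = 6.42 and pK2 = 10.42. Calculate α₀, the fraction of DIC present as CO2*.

α₀ = 0.0349

α₀ = 1 / (1 + K1/[H⁺] + K1K2/[H⁺]²) = 1 / (1 + 10^+1.44 + 10^-1.12)
   = 1 / (1 + 27.542 + 0.075858) = 1/28.618 = 0.03494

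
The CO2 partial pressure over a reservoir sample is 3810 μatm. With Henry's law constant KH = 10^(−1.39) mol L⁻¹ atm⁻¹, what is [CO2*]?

KH = 10^(−1.39) = 4.074×10^-2 mol L⁻¹ atm⁻¹
[CO2*] = KH · pCO2 = 4.074×10^-2 × 3810×10^-6 atm = 1.55×10^-4 mol/L

[CO2*] = 155 μmol/L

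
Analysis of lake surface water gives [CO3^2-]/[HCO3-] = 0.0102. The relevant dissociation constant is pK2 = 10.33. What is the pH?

From K2 = [H⁺][CO3^2-]/[HCO3-]:  pH = pK2 + log₁₀([CO3^2-]/[HCO3-])
log₁₀(0.0102) = -1.991
pH = 10.33 + (-1.991) = 8.34

pH = 8.34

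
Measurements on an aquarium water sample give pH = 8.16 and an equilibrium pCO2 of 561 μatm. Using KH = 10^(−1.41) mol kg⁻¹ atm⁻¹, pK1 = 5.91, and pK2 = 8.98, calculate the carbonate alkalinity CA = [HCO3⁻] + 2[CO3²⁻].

[CO2*] = KH · pCO2 = 10^(−1.41) × 561×10^-6 = 2.183×10^-5 mol/kg
α₀ = 1/(1 + K1/[H⁺] + K1K2/[H⁺]²) = 1/(1 + 10^+2.25 + 10^+1.43) = 0.004860
DIC = [CO2*]/α₀ = 2.183×10^-5 / 0.004860 = 4.490 mmol/kg
CA = (α₁ + 2α₂)·DIC = (0.8643 + 2×0.1308) × 4.490 = 5.06 mmol/kg

CA = 5.06 mmol/kg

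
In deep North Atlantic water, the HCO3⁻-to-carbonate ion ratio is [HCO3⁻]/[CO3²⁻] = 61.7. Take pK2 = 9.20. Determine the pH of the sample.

pH = 7.41

From K2 = [H⁺][CO3²⁻]/[HCO3⁻]:  pH = pK2 − log₁₀([HCO3⁻]/[CO3²⁻])
log₁₀(61.7) = +1.790
pH = 9.20 − (+1.790) = 7.41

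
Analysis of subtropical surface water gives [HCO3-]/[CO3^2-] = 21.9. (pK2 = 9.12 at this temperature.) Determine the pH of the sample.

From K2 = [H⁺][CO3^2-]/[HCO3-]:  pH = pK2 − log₁₀([HCO3-]/[CO3^2-])
log₁₀(21.9) = +1.340
pH = 9.12 − (+1.340) = 7.78

pH = 7.78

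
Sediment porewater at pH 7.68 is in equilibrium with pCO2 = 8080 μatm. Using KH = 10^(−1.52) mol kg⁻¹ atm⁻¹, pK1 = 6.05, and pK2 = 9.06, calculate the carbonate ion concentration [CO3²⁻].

[CO2*] = KH · pCO2 = 10^(−1.52) × 8080×10^-6 = 2.440×10^-4 mol/kg
α₀ = 1/(1 + K1/[H⁺] + K1K2/[H⁺]²) = 1/(1 + 10^+1.63 + 10^+0.25) = 0.02201
DIC = [CO2*]/α₀ = 2.440×10^-4 / 0.02201 = 11.09 mmol/kg
[CO3²⁻] = α₂·DIC; α₂ = 0.03914, so [CO3²⁻] = 0.03914 × 11.09 = 0.434 mmol/kg

[CO3²⁻] = 0.434 mmol/kg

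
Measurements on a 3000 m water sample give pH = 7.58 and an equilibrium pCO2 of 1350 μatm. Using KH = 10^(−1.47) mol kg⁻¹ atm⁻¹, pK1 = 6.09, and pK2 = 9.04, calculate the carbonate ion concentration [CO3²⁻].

[CO3²⁻] = 0.0490 mmol/kg

[CO2*] = KH · pCO2 = 10^(−1.47) × 1350×10^-6 = 4.574×10^-5 mol/kg
α₀ = 1/(1 + K1/[H⁺] + K1K2/[H⁺]²) = 1/(1 + 10^+1.49 + 10^+0.03) = 0.03033
DIC = [CO2*]/α₀ = 4.574×10^-5 / 0.03033 = 1.508 mmol/kg
[CO3²⁻] = α₂·DIC; α₂ = 0.03250, so [CO3²⁻] = 0.03250 × 1.508 = 0.0490 mmol/kg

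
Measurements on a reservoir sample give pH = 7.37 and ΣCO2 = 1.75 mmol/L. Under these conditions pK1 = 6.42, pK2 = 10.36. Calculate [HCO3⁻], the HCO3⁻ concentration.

α₁ = 1 / (1 + [H⁺]/K1 + K2/[H⁺]) = 1 / (1 + 10^-0.95 + 10^-2.99)
   = 1 / (1 + 0.11220 + 0.0010233) = 1/1.1132 = 0.8983
[HCO3⁻] = α₁ × DIC = 0.8983 × 1.75 = 1.57 mmol/L

[HCO3⁻] = 1.57 mmol/L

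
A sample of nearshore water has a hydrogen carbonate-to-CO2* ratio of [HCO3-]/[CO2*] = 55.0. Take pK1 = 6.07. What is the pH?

From K1 = [H⁺][HCO3-]/[CO2*]:  pH = pK1 + log₁₀([HCO3-]/[CO2*])
log₁₀(55.0) = +1.740
pH = 6.07 + (+1.740) = 7.81

pH = 7.81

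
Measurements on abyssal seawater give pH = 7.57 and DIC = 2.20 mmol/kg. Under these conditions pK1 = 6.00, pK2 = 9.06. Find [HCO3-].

α₁ = 1 / (1 + [H⁺]/K1 + K2/[H⁺]) = 1 / (1 + 10^-1.57 + 10^-1.49)
   = 1 / (1 + 0.026915 + 0.032359) = 1/1.0593 = 0.9440
[HCO3⁻] = α₁ × DIC = 0.9440 × 2.20 = 2.08 mmol/kg

[HCO3⁻] = 2.08 mmol/kg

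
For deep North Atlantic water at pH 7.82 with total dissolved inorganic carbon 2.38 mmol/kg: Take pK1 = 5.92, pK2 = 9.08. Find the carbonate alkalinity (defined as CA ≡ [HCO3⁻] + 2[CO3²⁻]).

CA = 2.47 mmol/kg

CA = [HCO3⁻] + 2[CO3²⁻] = (α₁ + 2α₂)·DIC
At pH 7.82: [H⁺]/K1 = 10^-1.90 = 0.012589, K2/[H⁺] = 10^-1.26 = 0.054954
α₁ = 1/(1 + 0.012589 + 0.054954) = 1/1.0675 = 0.9367; α₂ = α₁·K2/[H⁺] = 0.05148
α₁ + 2α₂ = 1.0397
CA = 1.0397 × 2.38 = 2.47 mmol/kg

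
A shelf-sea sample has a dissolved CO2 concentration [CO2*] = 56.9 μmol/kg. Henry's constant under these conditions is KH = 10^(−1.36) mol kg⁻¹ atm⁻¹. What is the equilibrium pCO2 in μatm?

pCO2 = 1300 μatm

KH = 10^(−1.36) = 4.365×10^-2 mol kg⁻¹ atm⁻¹
pCO2 = [CO2*]/KH = 56.9×10^-6 / 4.365×10^-2 = 1.30×10^-3 atm = 1300 μatm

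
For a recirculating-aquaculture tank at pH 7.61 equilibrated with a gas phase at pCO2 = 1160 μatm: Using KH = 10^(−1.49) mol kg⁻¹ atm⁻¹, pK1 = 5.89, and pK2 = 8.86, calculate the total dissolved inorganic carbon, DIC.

DIC = 2.12 mmol/kg

[CO2*] = KH · pCO2 = 10^(−1.49) × 1160×10^-6 = 3.754×10^-5 mol/kg
α₀ = 1/(1 + K1/[H⁺] + K1K2/[H⁺]²) = 1/(1 + 10^+1.72 + 10^+0.47) = 0.01772
DIC = [CO2*]/α₀ = 3.754×10^-5 / 0.01772 = 2.12 mmol/kg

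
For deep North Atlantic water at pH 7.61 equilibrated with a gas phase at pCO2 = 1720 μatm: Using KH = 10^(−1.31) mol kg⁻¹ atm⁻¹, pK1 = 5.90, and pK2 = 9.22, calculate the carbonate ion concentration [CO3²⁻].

[CO3²⁻] = 0.106 mmol/kg

[CO2*] = KH · pCO2 = 10^(−1.31) × 1720×10^-6 = 8.424×10^-5 mol/kg
α₀ = 1/(1 + K1/[H⁺] + K1K2/[H⁺]²) = 1/(1 + 10^+1.71 + 10^+0.10) = 0.01868
DIC = [CO2*]/α₀ = 8.424×10^-5 / 0.01868 = 4.511 mmol/kg
[CO3²⁻] = α₂·DIC; α₂ = 0.02351, so [CO3²⁻] = 0.02351 × 4.511 = 0.106 mmol/kg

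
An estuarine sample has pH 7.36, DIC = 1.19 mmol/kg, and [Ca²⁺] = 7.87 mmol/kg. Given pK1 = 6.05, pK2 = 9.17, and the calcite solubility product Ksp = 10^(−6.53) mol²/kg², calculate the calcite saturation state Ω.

α₂ = 1 / (1 + [H⁺]/K2 + [H⁺]²/(K1K2)) = 1 / (1 + 10^+1.81 + 10^+0.50)
   = 1 / (1 + 64.565 + 3.1623) = 1/68.728 = 0.01455
[CO3²⁻] = α₂ × DIC = 0.01455 × 1.19 = 0.01731 mmol/kg = 17.31 μmol/kg
Ksp = 10^(−6.53) = 2.951×10^-7
Ω = [Ca²⁺][CO3²⁻]/Ksp = (7.87×10^-3)(1.731×10^-5) / 2.951×10^-7 = 0.462

Ω = 0.462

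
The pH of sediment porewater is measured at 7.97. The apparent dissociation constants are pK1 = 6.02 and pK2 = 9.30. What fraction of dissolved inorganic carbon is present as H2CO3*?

α₀ = 1 / (1 + K1/[H⁺] + K1K2/[H⁺]²) = 1 / (1 + 10^+1.95 + 10^+0.62)
   = 1 / (1 + 89.125 + 4.1687) = 1/94.294 = 0.01061

α₀ = 0.0106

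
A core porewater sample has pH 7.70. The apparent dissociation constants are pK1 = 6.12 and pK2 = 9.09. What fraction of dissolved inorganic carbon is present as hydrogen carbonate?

α₁ = 0.937

α₁ = 1 / (1 + [H⁺]/K1 + K2/[H⁺]) = 1 / (1 + 10^-1.58 + 10^-1.39)
   = 1 / (1 + 0.026303 + 0.040738) = 1/1.0670 = 0.9372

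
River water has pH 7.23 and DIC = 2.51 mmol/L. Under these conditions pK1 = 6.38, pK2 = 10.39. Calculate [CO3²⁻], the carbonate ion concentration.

α₂ = 1 / (1 + [H⁺]/K2 + [H⁺]²/(K1K2)) = 1 / (1 + 10^+3.16 + 10^+2.31)
   = 1 / (1 + 1445.4 + 204.17) = 1/1650.6 = 0.0006058
[CO3²⁻] = α₂ × DIC = 0.0006058 × 2.51 = 0.00152 mmol/L = 1.52 μmol/L

[CO3²⁻] = 1.52 μmol/L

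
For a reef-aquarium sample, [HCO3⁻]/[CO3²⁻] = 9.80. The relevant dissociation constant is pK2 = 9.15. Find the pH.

pH = 8.16

From K2 = [H⁺][CO3²⁻]/[HCO3⁻]:  pH = pK2 − log₁₀([HCO3⁻]/[CO3²⁻])
log₁₀(9.80) = +0.991
pH = 9.15 − (+0.991) = 8.16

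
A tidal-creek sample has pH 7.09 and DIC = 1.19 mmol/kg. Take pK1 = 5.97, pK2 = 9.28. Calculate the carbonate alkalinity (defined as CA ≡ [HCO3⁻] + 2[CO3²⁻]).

CA = [HCO3⁻] + 2[CO3²⁻] = (α₁ + 2α₂)·DIC
At pH 7.09: [H⁺]/K1 = 10^-1.12 = 0.075858, K2/[H⁺] = 10^-2.19 = 0.0064565
α₁ = 1/(1 + 0.075858 + 0.0064565) = 1/1.0823 = 0.9239; α₂ = α₁·K2/[H⁺] = 0.005965
α₁ + 2α₂ = 0.9359
CA = 0.9359 × 1.19 = 1.11 mmol/kg

CA = 1.11 mmol/kg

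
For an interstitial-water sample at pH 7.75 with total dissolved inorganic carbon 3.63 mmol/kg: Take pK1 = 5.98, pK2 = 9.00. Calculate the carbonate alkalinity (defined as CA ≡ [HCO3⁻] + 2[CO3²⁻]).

CA = [HCO3⁻] + 2[CO3²⁻] = (α₁ + 2α₂)·DIC
At pH 7.75: [H⁺]/K1 = 10^-1.77 = 0.016982, K2/[H⁺] = 10^-1.25 = 0.056234
α₁ = 1/(1 + 0.016982 + 0.056234) = 1/1.0732 = 0.9318; α₂ = α₁·K2/[H⁺] = 0.05240
α₁ + 2α₂ = 1.0366
CA = 1.0366 × 3.63 = 3.76 mmol/kg

CA = 3.76 mmol/kg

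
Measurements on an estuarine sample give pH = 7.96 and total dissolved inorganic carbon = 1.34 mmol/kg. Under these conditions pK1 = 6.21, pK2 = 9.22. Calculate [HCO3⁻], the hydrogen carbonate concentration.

α₁ = 1 / (1 + [H⁺]/K1 + K2/[H⁺]) = 1 / (1 + 10^-1.75 + 10^-1.26)
   = 1 / (1 + 0.017783 + 0.054954) = 1/1.0727 = 0.9322
[HCO3⁻] = α₁ × DIC = 0.9322 × 1.34 = 1.25 mmol/kg

[HCO3⁻] = 1.25 mmol/kg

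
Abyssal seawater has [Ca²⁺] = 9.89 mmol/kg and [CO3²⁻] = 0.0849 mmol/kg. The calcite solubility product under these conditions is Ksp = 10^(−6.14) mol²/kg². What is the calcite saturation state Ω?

Ksp = 10^(−6.14) = 7.244×10^-7
Ω = [Ca²⁺][CO3²⁻]/Ksp = (9.89×10^-3)(0.0849×10^-3) / 7.244×10^-7 = 1.16

Ω = 1.16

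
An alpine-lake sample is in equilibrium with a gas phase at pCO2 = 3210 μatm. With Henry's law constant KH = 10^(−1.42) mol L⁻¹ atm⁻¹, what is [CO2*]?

[CO2*] = 122 μmol/L

KH = 10^(−1.42) = 3.802×10^-2 mol L⁻¹ atm⁻¹
[CO2*] = KH · pCO2 = 3.802×10^-2 × 3210×10^-6 atm = 1.22×10^-4 mol/L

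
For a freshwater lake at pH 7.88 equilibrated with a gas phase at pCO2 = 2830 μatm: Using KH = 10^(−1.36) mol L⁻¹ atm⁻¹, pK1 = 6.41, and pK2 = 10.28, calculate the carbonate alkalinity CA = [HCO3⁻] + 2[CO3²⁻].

[CO2*] = KH · pCO2 = 10^(−1.36) × 2830×10^-6 = 1.235×10^-4 mol/L
α₀ = 1/(1 + K1/[H⁺] + K1K2/[H⁺]²) = 1/(1 + 10^+1.47 + 10^-0.93) = 0.03265
DIC = [CO2*]/α₀ = 1.235×10^-4 / 0.03265 = 3.784 mmol/L
CA = (α₁ + 2α₂)·DIC = (0.9635 + 2×0.003836) × 3.784 = 3.67 mmol/L

CA = 3.67 mmol/L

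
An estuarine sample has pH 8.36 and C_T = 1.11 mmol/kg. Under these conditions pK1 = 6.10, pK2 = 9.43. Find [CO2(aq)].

[CO2*] = 5.59 μmol/kg

α₀ = 1 / (1 + K1/[H⁺] + K1K2/[H⁺]²) = 1 / (1 + 10^+2.26 + 10^+1.19)
   = 1 / (1 + 181.97 + 15.488) = 1/198.46 = 0.005039
[CO2*] = α₀ × DIC = 0.005039 × 1.11 = 0.00559 mmol/kg = 5.59 μmol/kg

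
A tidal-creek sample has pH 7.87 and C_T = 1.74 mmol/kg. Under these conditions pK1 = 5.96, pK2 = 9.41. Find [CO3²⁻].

α₂ = 1 / (1 + [H⁺]/K2 + [H⁺]²/(K1K2)) = 1 / (1 + 10^+1.54 + 10^-0.37)
   = 1 / (1 + 34.674 + 0.42658) = 1/36.100 = 0.02770
[CO3²⁻] = α₂ × DIC = 0.02770 × 1.74 = 0.0482 mmol/kg

[CO3²⁻] = 0.0482 mmol/kg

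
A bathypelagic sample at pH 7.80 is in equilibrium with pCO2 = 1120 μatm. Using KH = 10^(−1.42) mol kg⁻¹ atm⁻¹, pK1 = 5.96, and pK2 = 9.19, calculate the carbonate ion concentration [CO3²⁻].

[CO3²⁻] = 0.120 mmol/kg

[CO2*] = KH · pCO2 = 10^(−1.42) × 1120×10^-6 = 4.258×10^-5 mol/kg
α₀ = 1/(1 + K1/[H⁺] + K1K2/[H⁺]²) = 1/(1 + 10^+1.84 + 10^+0.45) = 0.01370
DIC = [CO2*]/α₀ = 4.258×10^-5 / 0.01370 = 3.108 mmol/kg
[CO3²⁻] = α₂·DIC; α₂ = 0.03861, so [CO3²⁻] = 0.03861 × 3.108 = 0.120 mmol/kg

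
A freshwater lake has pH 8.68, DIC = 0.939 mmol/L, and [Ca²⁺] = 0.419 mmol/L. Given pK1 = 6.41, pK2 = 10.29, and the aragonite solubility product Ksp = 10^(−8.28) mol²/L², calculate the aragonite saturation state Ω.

α₂ = 1 / (1 + [H⁺]/K2 + [H⁺]²/(K1K2)) = 1 / (1 + 10^+1.61 + 10^-0.66)
   = 1 / (1 + 40.738 + 0.21878) = 1/41.957 = 0.02383
[CO3²⁻] = α₂ × DIC = 0.02383 × 0.939 = 0.02238 mmol/L
Ksp = 10^(−8.28) = 5.248×10^-9
Ω = [Ca²⁺][CO3²⁻]/Ksp = (0.419×10^-3)(2.238×10^-5) / 5.248×10^-9 = 1.79

Ω = 1.79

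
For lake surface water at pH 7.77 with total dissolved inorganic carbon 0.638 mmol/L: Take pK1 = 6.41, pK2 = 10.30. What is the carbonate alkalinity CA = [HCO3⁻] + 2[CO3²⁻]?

CA = [HCO3⁻] + 2[CO3²⁻] = (α₁ + 2α₂)·DIC
At pH 7.77: [H⁺]/K1 = 10^-1.36 = 0.043652, K2/[H⁺] = 10^-2.53 = 0.0029512
α₁ = 1/(1 + 0.043652 + 0.0029512) = 1/1.0466 = 0.9555; α₂ = α₁·K2/[H⁺] = 0.002820
α₁ + 2α₂ = 0.9611
CA = 0.9611 × 0.638 = 0.613 mmol/L

CA = 0.613 mmol/L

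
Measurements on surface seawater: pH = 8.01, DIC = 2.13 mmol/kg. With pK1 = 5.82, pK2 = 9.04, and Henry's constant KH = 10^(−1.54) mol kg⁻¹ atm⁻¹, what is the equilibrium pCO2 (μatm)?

α₀ = 1 / (1 + K1/[H⁺] + K1K2/[H⁺]²) = 1 / (1 + 10^+2.19 + 10^+1.16)
   = 1 / (1 + 154.88 + 14.454) = 1/170.34 = 0.005871
[CO2*] = α₀ × DIC = 0.005871 × 2.13 = 0.01250 mmol/kg = 12.50 μmol/kg
pCO2 = [CO2*]/KH = 1.250×10^-5 / 2.884×10^-2 = 434 μatm

pCO2 = 434 μatm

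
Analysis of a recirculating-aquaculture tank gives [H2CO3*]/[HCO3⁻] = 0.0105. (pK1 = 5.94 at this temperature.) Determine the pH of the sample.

pH = 7.92

From K1 = [H⁺][HCO3⁻]/[H2CO3*]:  pH = pK1 − log₁₀([H2CO3*]/[HCO3⁻])
log₁₀(0.0105) = -1.979
pH = 5.94 − (-1.979) = 7.92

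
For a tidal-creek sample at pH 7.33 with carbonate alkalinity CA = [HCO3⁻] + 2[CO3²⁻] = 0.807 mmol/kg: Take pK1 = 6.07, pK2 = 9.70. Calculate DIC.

DIC = 0.848 mmol/kg

CA = [HCO3⁻] + 2[CO3²⁻] = (α₁ + 2α₂)·DIC
At pH 7.33: [H⁺]/K1 = 10^-1.26 = 0.054954, K2/[H⁺] = 10^-2.37 = 0.0042658
α₁ = 1/(1 + 0.054954 + 0.0042658) = 1/1.0592 = 0.9441; α₂ = α₁·K2/[H⁺] = 0.004027
α₁ + 2α₂ = 0.9521
DIC = CA / (α₁ + 2α₂) = 0.807 / 0.9521 = 0.848 mmol/kg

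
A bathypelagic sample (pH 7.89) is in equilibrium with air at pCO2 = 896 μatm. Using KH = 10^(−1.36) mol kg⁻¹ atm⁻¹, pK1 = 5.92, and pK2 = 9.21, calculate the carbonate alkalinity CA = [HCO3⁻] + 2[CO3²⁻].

[CO2*] = KH · pCO2 = 10^(−1.36) × 896×10^-6 = 3.911×10^-5 mol/kg
α₀ = 1/(1 + K1/[H⁺] + K1K2/[H⁺]²) = 1/(1 + 10^+1.97 + 10^+0.65) = 0.01012
DIC = [CO2*]/α₀ = 3.911×10^-5 / 0.01012 = 3.864 mmol/kg
CA = (α₁ + 2α₂)·DIC = (0.9447 + 2×0.04521) × 3.864 = 4.00 mmol/kg

CA = 4.00 mmol/kg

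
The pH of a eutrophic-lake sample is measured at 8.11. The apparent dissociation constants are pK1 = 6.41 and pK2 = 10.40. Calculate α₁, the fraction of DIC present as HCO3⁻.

α₁ = 0.976

α₁ = 1 / (1 + [H⁺]/K1 + K2/[H⁺]) = 1 / (1 + 10^-1.70 + 10^-2.29)
   = 1 / (1 + 0.019953 + 0.0051286) = 1/1.0251 = 0.9755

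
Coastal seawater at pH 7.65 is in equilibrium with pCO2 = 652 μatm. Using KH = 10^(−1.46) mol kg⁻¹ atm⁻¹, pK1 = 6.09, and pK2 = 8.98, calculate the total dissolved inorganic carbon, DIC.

DIC = 0.882 mmol/kg

[CO2*] = KH · pCO2 = 10^(−1.46) × 652×10^-6 = 2.261×10^-5 mol/kg
α₀ = 1/(1 + K1/[H⁺] + K1K2/[H⁺]²) = 1/(1 + 10^+1.56 + 10^+0.23) = 0.02564
DIC = [CO2*]/α₀ = 2.261×10^-5 / 0.02564 = 0.882 mmol/kg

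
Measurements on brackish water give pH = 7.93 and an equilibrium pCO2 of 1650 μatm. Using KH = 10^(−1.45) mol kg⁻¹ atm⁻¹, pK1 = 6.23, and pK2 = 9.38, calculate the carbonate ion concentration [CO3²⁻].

[CO3²⁻] = 0.104 mmol/kg

[CO2*] = KH · pCO2 = 10^(−1.45) × 1650×10^-6 = 5.854×10^-5 mol/kg
α₀ = 1/(1 + K1/[H⁺] + K1K2/[H⁺]²) = 1/(1 + 10^+1.70 + 10^+0.25) = 0.01890
DIC = [CO2*]/α₀ = 5.854×10^-5 / 0.01890 = 3.097 mmol/kg
[CO3²⁻] = α₂·DIC; α₂ = 0.03362, so [CO3²⁻] = 0.03362 × 3.097 = 0.104 mmol/kg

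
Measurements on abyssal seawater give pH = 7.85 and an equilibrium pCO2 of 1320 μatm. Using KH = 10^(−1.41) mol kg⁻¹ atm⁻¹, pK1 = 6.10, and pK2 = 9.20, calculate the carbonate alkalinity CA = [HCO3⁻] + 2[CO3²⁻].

[CO2*] = KH · pCO2 = 10^(−1.41) × 1320×10^-6 = 5.135×10^-5 mol/kg
α₀ = 1/(1 + K1/[H⁺] + K1K2/[H⁺]²) = 1/(1 + 10^+1.75 + 10^+0.40) = 0.01674
DIC = [CO2*]/α₀ = 5.135×10^-5 / 0.01674 = 3.068 mmol/kg
CA = (α₁ + 2α₂)·DIC = (0.9412 + 2×0.04204) × 3.068 = 3.15 mmol/kg

CA = 3.15 mmol/kg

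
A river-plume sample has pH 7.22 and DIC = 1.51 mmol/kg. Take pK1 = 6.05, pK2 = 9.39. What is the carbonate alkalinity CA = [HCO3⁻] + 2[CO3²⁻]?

CA = [HCO3⁻] + 2[CO3²⁻] = (α₁ + 2α₂)·DIC
At pH 7.22: [H⁺]/K1 = 10^-1.17 = 0.067608, K2/[H⁺] = 10^-2.17 = 0.0067608
α₁ = 1/(1 + 0.067608 + 0.0067608) = 1/1.0744 = 0.9308; α₂ = α₁·K2/[H⁺] = 0.006293
α₁ + 2α₂ = 0.9434
CA = 0.9434 × 1.51 = 1.42 mmol/kg

CA = 1.42 mmol/kg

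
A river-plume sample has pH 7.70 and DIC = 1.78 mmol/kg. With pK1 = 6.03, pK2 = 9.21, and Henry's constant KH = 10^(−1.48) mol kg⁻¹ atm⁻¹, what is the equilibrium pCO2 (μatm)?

pCO2 = 1090 μatm

α₀ = 1 / (1 + K1/[H⁺] + K1K2/[H⁺]²) = 1 / (1 + 10^+1.67 + 10^+0.16)
   = 1 / (1 + 46.774 + 1.4454) = 1/49.219 = 0.02032
[CO2*] = α₀ × DIC = 0.02032 × 1.78 = 0.03616 mmol/kg
pCO2 = [CO2*]/KH = 3.616×10^-5 / 3.311×10^-2 = 1090 μatm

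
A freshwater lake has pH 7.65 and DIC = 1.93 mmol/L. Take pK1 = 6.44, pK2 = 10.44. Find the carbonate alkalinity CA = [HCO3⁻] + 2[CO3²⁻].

CA = 1.82 mmol/L

CA = [HCO3⁻] + 2[CO3²⁻] = (α₁ + 2α₂)·DIC
At pH 7.65: [H⁺]/K1 = 10^-1.21 = 0.061660, K2/[H⁺] = 10^-2.79 = 0.0016218
α₁ = 1/(1 + 0.061660 + 0.0016218) = 1/1.0633 = 0.9405; α₂ = α₁·K2/[H⁺] = 0.001525
α₁ + 2α₂ = 0.9435
CA = 0.9435 × 1.93 = 1.82 mmol/L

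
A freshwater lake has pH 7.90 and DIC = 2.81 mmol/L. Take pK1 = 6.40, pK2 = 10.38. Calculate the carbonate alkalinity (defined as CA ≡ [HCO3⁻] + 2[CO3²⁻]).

CA = 2.73 mmol/L

CA = [HCO3⁻] + 2[CO3²⁻] = (α₁ + 2α₂)·DIC
At pH 7.90: [H⁺]/K1 = 10^-1.50 = 0.031623, K2/[H⁺] = 10^-2.48 = 0.0033113
α₁ = 1/(1 + 0.031623 + 0.0033113) = 1/1.0349 = 0.9662; α₂ = α₁·K2/[H⁺] = 0.003200
α₁ + 2α₂ = 0.9726
CA = 0.9726 × 2.81 = 2.73 mmol/L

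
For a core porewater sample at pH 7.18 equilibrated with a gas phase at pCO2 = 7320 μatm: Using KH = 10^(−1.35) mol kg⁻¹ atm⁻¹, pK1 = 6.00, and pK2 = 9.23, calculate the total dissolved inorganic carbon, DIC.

[CO2*] = KH · pCO2 = 10^(−1.35) × 7320×10^-6 = 3.270×10^-4 mol/kg
α₀ = 1/(1 + K1/[H⁺] + K1K2/[H⁺]²) = 1/(1 + 10^+1.18 + 10^-0.87) = 0.06146
DIC = [CO2*]/α₀ = 3.270×10^-4 / 0.06146 = 5.32 mmol/kg

DIC = 5.32 mmol/kg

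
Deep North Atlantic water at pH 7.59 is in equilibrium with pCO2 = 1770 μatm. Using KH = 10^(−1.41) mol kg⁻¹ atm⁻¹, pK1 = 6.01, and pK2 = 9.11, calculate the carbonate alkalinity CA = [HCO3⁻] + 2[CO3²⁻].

CA = 2.78 mmol/kg

[CO2*] = KH · pCO2 = 10^(−1.41) × 1770×10^-6 = 6.886×10^-5 mol/kg
α₀ = 1/(1 + K1/[H⁺] + K1K2/[H⁺]²) = 1/(1 + 10^+1.58 + 10^+0.06) = 0.02490
DIC = [CO2*]/α₀ = 6.886×10^-5 / 0.02490 = 2.766 mmol/kg
CA = (α₁ + 2α₂)·DIC = (0.9465 + 2×0.02858) × 2.766 = 2.78 mmol/kg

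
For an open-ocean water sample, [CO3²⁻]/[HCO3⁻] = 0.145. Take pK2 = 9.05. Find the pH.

pH = 8.21

From K2 = [H⁺][CO3²⁻]/[HCO3⁻]:  pH = pK2 + log₁₀([CO3²⁻]/[HCO3⁻])
log₁₀(0.145) = -0.839
pH = 9.05 + (-0.839) = 8.21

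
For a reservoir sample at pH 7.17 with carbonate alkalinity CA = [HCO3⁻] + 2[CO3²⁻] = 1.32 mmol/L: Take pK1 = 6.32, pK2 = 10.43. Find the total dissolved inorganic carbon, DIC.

DIC = 1.51 mmol/L

CA = [HCO3⁻] + 2[CO3²⁻] = (α₁ + 2α₂)·DIC
At pH 7.17: [H⁺]/K1 = 10^-0.85 = 0.14125, K2/[H⁺] = 10^-3.26 = 0.00054954
α₁ = 1/(1 + 0.14125 + 0.00054954) = 1/1.1418 = 0.8758; α₂ = α₁·K2/[H⁺] = 0.0004813
α₁ + 2α₂ = 0.8768
DIC = CA / (α₁ + 2α₂) = 1.32 / 0.8768 = 1.51 mmol/L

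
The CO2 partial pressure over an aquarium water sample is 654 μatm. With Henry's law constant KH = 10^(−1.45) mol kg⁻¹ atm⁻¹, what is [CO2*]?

KH = 10^(−1.45) = 3.548×10^-2 mol kg⁻¹ atm⁻¹
[CO2*] = KH · pCO2 = 3.548×10^-2 × 654×10^-6 atm = 2.32×10^-5 mol/kg

[CO2*] = 23.2 μmol/kg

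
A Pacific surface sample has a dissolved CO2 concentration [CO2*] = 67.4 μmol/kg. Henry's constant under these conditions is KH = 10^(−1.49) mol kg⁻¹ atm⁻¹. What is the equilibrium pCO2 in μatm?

pCO2 = 2080 μatm

KH = 10^(−1.49) = 3.236×10^-2 mol kg⁻¹ atm⁻¹
pCO2 = [CO2*]/KH = 67.4×10^-6 / 3.236×10^-2 = 2.08×10^-3 atm = 2080 μatm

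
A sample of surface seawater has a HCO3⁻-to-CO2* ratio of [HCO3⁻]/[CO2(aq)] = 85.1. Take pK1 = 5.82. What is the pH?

From K1 = [H⁺][HCO3⁻]/[CO2(aq)]:  pH = pK1 + log₁₀([HCO3⁻]/[CO2(aq)])
log₁₀(85.1) = +1.930
pH = 5.82 + (+1.930) = 7.75

pH = 7.75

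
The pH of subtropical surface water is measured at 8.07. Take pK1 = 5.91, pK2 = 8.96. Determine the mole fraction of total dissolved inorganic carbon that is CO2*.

α₀ = 1 / (1 + K1/[H⁺] + K1K2/[H⁺]²) = 1 / (1 + 10^+2.16 + 10^+1.27)
   = 1 / (1 + 144.54 + 18.621) = 1/164.16 = 0.006091

α₀ = 0.00609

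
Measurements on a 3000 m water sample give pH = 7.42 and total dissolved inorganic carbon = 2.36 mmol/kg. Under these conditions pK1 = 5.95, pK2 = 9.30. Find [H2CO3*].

[CO2*] = 0.0764 mmol/kg

α₀ = 1 / (1 + K1/[H⁺] + K1K2/[H⁺]²) = 1 / (1 + 10^+1.47 + 10^-0.41)
   = 1 / (1 + 29.512 + 0.38905) = 1/30.901 = 0.03236
[CO2*] = α₀ × DIC = 0.03236 × 2.36 = 0.0764 mmol/kg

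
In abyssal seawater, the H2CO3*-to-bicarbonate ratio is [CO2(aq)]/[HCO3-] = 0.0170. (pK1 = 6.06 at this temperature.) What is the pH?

From K1 = [H⁺][HCO3-]/[CO2(aq)]:  pH = pK1 − log₁₀([CO2(aq)]/[HCO3-])
log₁₀(0.0170) = -1.770
pH = 6.06 − (-1.770) = 7.83

pH = 7.83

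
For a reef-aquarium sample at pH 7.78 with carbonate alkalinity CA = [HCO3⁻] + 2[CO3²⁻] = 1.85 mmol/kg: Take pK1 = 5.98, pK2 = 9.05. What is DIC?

DIC = 1.79 mmol/kg

CA = [HCO3⁻] + 2[CO3²⁻] = (α₁ + 2α₂)·DIC
At pH 7.78: [H⁺]/K1 = 10^-1.80 = 0.015849, K2/[H⁺] = 10^-1.27 = 0.053703
α₁ = 1/(1 + 0.015849 + 0.053703) = 1/1.0696 = 0.9350; α₂ = α₁·K2/[H⁺] = 0.05021
α₁ + 2α₂ = 1.0354
DIC = CA / (α₁ + 2α₂) = 1.85 / 1.0354 = 1.79 mmol/kg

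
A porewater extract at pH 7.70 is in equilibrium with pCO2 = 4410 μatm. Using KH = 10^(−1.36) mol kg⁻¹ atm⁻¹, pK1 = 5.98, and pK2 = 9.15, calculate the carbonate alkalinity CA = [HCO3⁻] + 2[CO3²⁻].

CA = 10.8 mmol/kg

[CO2*] = KH · pCO2 = 10^(−1.36) × 4410×10^-6 = 1.925×10^-4 mol/kg
α₀ = 1/(1 + K1/[H⁺] + K1K2/[H⁺]²) = 1/(1 + 10^+1.72 + 10^+0.27) = 0.01807
DIC = [CO2*]/α₀ = 1.925×10^-4 / 0.01807 = 10.65 mmol/kg
CA = (α₁ + 2α₂)·DIC = (0.9483 + 2×0.03365) × 10.65 = 10.8 mmol/kg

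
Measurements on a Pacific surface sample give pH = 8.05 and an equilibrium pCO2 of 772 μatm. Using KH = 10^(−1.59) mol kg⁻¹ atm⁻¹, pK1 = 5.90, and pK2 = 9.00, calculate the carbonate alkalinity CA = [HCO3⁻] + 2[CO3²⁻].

[CO2*] = KH · pCO2 = 10^(−1.59) × 772×10^-6 = 1.984×10^-5 mol/kg
α₀ = 1/(1 + K1/[H⁺] + K1K2/[H⁺]²) = 1/(1 + 10^+2.15 + 10^+1.20) = 0.006325
DIC = [CO2*]/α₀ = 1.984×10^-5 / 0.006325 = 3.137 mmol/kg
CA = (α₁ + 2α₂)·DIC = (0.8934 + 2×0.1002) × 3.137 = 3.43 mmol/kg

CA = 3.43 mmol/kg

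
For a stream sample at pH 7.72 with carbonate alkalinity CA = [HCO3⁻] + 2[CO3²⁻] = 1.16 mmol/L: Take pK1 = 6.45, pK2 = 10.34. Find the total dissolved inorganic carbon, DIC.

CA = [HCO3⁻] + 2[CO3²⁻] = (α₁ + 2α₂)·DIC
At pH 7.72: [H⁺]/K1 = 10^-1.27 = 0.053703, K2/[H⁺] = 10^-2.62 = 0.0023988
α₁ = 1/(1 + 0.053703 + 0.0023988) = 1/1.0561 = 0.9469; α₂ = α₁·K2/[H⁺] = 0.002271
α₁ + 2α₂ = 0.9514
DIC = CA / (α₁ + 2α₂) = 1.16 / 0.9514 = 1.22 mmol/L

DIC = 1.22 mmol/L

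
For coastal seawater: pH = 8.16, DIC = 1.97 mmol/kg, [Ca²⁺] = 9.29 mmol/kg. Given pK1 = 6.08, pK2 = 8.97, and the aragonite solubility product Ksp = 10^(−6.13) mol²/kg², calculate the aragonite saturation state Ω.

Ω = 3.29

α₂ = 1 / (1 + [H⁺]/K2 + [H⁺]²/(K1K2)) = 1 / (1 + 10^+0.81 + 10^-1.27)
   = 1 / (1 + 6.4565 + 0.053703) = 1/7.5102 = 0.1332
[CO3²⁻] = α₂ × DIC = 0.1332 × 1.97 = 0.2623 mmol/kg
Ksp = 10^(−6.13) = 7.413×10^-7
Ω = [Ca²⁺][CO3²⁻]/Ksp = (9.29×10^-3)(2.623×10^-4) / 7.413×10^-7 = 3.29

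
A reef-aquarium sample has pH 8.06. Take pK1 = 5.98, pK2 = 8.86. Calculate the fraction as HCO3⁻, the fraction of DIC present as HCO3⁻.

α₁ = 1 / (1 + [H⁺]/K1 + K2/[H⁺]) = 1 / (1 + 10^-2.08 + 10^-0.80)
   = 1 / (1 + 0.0083176 + 0.15849) = 1/1.1668 = 0.8570

α₁ = 0.857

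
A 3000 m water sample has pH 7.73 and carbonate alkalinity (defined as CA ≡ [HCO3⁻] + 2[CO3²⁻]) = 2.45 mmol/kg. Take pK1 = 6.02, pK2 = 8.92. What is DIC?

CA = [HCO3⁻] + 2[CO3²⁻] = (α₁ + 2α₂)·DIC
At pH 7.73: [H⁺]/K1 = 10^-1.71 = 0.019498, K2/[H⁺] = 10^-1.19 = 0.064565
α₁ = 1/(1 + 0.019498 + 0.064565) = 1/1.0841 = 0.9225; α₂ = α₁·K2/[H⁺] = 0.05956
α₁ + 2α₂ = 1.0416
DIC = CA / (α₁ + 2α₂) = 2.45 / 1.0416 = 2.35 mmol/kg

DIC = 2.35 mmol/kg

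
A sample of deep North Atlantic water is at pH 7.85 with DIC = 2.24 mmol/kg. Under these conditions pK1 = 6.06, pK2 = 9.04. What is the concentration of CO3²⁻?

[CO3²⁻] = 0.134 mmol/kg

α₂ = 1 / (1 + [H⁺]/K2 + [H⁺]²/(K1K2)) = 1 / (1 + 10^+1.19 + 10^-0.60)
   = 1 / (1 + 15.488 + 0.25119) = 1/16.739 = 0.05974
[CO3²⁻] = α₂ × DIC = 0.05974 × 2.24 = 0.134 mmol/kg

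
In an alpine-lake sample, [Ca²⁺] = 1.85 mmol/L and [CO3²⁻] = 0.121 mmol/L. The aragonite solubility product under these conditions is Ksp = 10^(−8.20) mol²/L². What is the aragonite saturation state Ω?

Ω = 35.5

Ksp = 10^(−8.20) = 6.310×10^-9
Ω = [Ca²⁺][CO3²⁻]/Ksp = (1.85×10^-3)(0.121×10^-3) / 6.310×10^-9 = 35.5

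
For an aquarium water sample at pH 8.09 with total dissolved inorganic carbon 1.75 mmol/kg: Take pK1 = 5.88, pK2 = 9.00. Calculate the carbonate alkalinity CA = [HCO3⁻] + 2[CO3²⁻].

CA = [HCO3⁻] + 2[CO3²⁻] = (α₁ + 2α₂)·DIC
At pH 8.09: [H⁺]/K1 = 10^-2.21 = 0.0061660, K2/[H⁺] = 10^-0.91 = 0.12303
α₁ = 1/(1 + 0.0061660 + 0.12303) = 1/1.1292 = 0.8856; α₂ = α₁·K2/[H⁺] = 0.1090
α₁ + 2α₂ = 1.1035
CA = 1.1035 × 1.75 = 1.93 mmol/kg

CA = 1.93 mmol/kg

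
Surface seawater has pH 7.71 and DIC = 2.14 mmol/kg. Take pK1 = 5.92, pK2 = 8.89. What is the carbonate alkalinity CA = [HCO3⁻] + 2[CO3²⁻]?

CA = [HCO3⁻] + 2[CO3²⁻] = (α₁ + 2α₂)·DIC
At pH 7.71: [H⁺]/K1 = 10^-1.79 = 0.016218, K2/[H⁺] = 10^-1.18 = 0.066069
α₁ = 1/(1 + 0.016218 + 0.066069) = 1/1.0823 = 0.9240; α₂ = α₁·K2/[H⁺] = 0.06105
α₁ + 2α₂ = 1.0461
CA = 1.0461 × 2.14 = 2.24 mmol/kg

CA = 2.24 mmol/kg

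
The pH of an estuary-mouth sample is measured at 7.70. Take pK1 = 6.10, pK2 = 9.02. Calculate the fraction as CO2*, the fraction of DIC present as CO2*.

α₀ = 0.0234

α₀ = 1 / (1 + K1/[H⁺] + K1K2/[H⁺]²) = 1 / (1 + 10^+1.60 + 10^+0.28)
   = 1 / (1 + 39.811 + 1.9055) = 1/42.716 = 0.02341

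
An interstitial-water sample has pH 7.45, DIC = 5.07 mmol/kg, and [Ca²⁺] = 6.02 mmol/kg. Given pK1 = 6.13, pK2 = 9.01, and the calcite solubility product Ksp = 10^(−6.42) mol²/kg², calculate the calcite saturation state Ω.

α₂ = 1 / (1 + [H⁺]/K2 + [H⁺]²/(K1K2)) = 1 / (1 + 10^+1.56 + 10^+0.24)
   = 1 / (1 + 36.308 + 1.7378) = 1/39.046 = 0.02561
[CO3²⁻] = α₂ × DIC = 0.02561 × 5.07 = 0.1298 mmol/kg
Ksp = 10^(−6.42) = 3.802×10^-7
Ω = [Ca²⁺][CO3²⁻]/Ksp = (6.02×10^-3)(1.298×10^-4) / 3.802×10^-7 = 2.06

Ω = 2.06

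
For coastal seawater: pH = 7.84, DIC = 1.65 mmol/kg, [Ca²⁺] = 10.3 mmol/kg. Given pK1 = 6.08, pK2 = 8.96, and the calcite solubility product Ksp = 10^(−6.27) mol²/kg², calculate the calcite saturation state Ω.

α₂ = 1 / (1 + [H⁺]/K2 + [H⁺]²/(K1K2)) = 1 / (1 + 10^+1.12 + 10^-0.64)
   = 1 / (1 + 13.183 + 0.22909) = 1/14.412 = 0.06939
[CO3²⁻] = α₂ × DIC = 0.06939 × 1.65 = 0.1145 mmol/kg
Ksp = 10^(−6.27) = 5.370×10^-7
Ω = [Ca²⁺][CO3²⁻]/Ksp = (10.3×10^-3)(1.145×10^-4) / 5.370×10^-7 = 2.20

Ω = 2.20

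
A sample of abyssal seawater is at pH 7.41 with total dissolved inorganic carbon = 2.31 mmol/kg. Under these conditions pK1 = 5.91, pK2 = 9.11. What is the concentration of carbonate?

α₂ = 1 / (1 + [H⁺]/K2 + [H⁺]²/(K1K2)) = 1 / (1 + 10^+1.70 + 10^+0.20)
   = 1 / (1 + 50.119 + 1.5849) = 1/52.704 = 0.01897
[CO3²⁻] = α₂ × DIC = 0.01897 × 2.31 = 0.0438 mmol/kg

[CO3²⁻] = 0.0438 mmol/kg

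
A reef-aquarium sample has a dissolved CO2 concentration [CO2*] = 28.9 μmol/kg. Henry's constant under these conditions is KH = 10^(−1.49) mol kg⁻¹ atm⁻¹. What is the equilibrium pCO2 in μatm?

pCO2 = 893 μatm

KH = 10^(−1.49) = 3.236×10^-2 mol kg⁻¹ atm⁻¹
pCO2 = [CO2*]/KH = 28.9×10^-6 / 3.236×10^-2 = 8.93×10^-4 atm = 893 μatm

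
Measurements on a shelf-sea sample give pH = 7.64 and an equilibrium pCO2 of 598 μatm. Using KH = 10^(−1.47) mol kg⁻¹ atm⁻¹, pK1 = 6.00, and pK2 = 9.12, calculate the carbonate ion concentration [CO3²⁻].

[CO2*] = KH · pCO2 = 10^(−1.47) × 598×10^-6 = 2.026×10^-5 mol/kg
α₀ = 1/(1 + K1/[H⁺] + K1K2/[H⁺]²) = 1/(1 + 10^+1.64 + 10^+0.16) = 0.02169
DIC = [CO2*]/α₀ = 2.026×10^-5 / 0.02169 = 0.9341 mmol/kg
[CO3²⁻] = α₂·DIC; α₂ = 0.03136, so [CO3²⁻] = 0.03136 × 0.9341 = 0.0293 mmol/kg

[CO3²⁻] = 0.0293 mmol/kg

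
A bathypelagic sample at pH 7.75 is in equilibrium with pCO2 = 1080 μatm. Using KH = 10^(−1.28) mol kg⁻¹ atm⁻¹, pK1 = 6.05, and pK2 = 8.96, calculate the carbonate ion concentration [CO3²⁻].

[CO3²⁻] = 0.175 mmol/kg

[CO2*] = KH · pCO2 = 10^(−1.28) × 1080×10^-6 = 5.668×10^-5 mol/kg
α₀ = 1/(1 + K1/[H⁺] + K1K2/[H⁺]²) = 1/(1 + 10^+1.70 + 10^+0.49) = 0.01845
DIC = [CO2*]/α₀ = 5.668×10^-5 / 0.01845 = 3.073 mmol/kg
[CO3²⁻] = α₂·DIC; α₂ = 0.05701, so [CO3²⁻] = 0.05701 × 3.073 = 0.175 mmol/kg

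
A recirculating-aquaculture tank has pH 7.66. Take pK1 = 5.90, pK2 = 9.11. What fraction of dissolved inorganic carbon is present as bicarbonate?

α₁ = 1 / (1 + [H⁺]/K1 + K2/[H⁺]) = 1 / (1 + 10^-1.76 + 10^-1.45)
   = 1 / (1 + 0.017378 + 0.035481) = 1/1.0529 = 0.9498

α₁ = 0.950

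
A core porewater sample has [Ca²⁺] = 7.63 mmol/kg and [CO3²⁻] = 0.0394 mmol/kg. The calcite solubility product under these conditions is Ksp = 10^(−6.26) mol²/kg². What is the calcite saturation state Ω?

Ω = 0.547

Ksp = 10^(−6.26) = 5.495×10^-7
Ω = [Ca²⁺][CO3²⁻]/Ksp = (7.63×10^-3)(0.0394×10^-3) / 5.495×10^-7 = 0.547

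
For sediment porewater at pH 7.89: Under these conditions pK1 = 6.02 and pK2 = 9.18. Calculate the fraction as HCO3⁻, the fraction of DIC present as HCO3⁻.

α₁ = 1 / (1 + [H⁺]/K1 + K2/[H⁺]) = 1 / (1 + 10^-1.87 + 10^-1.29)
   = 1 / (1 + 0.013490 + 0.051286) = 1/1.0648 = 0.9392

α₁ = 0.939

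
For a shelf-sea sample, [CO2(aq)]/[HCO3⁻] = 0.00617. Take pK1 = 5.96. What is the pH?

pH = 8.17

From K1 = [H⁺][HCO3⁻]/[CO2(aq)]:  pH = pK1 − log₁₀([CO2(aq)]/[HCO3⁻])
log₁₀(0.00617) = -2.210
pH = 5.96 − (-2.210) = 8.17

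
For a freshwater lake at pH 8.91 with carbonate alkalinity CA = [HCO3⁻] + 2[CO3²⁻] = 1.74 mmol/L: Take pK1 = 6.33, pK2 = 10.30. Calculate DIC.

DIC = 1.68 mmol/L

CA = [HCO3⁻] + 2[CO3²⁻] = (α₁ + 2α₂)·DIC
At pH 8.91: [H⁺]/K1 = 10^-2.58 = 0.0026303, K2/[H⁺] = 10^-1.39 = 0.040738
α₁ = 1/(1 + 0.0026303 + 0.040738) = 1/1.0434 = 0.9584; α₂ = α₁·K2/[H⁺] = 0.03904
α₁ + 2α₂ = 1.0365
DIC = CA / (α₁ + 2α₂) = 1.74 / 1.0365 = 1.68 mmol/L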